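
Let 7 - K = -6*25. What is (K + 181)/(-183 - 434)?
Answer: -338/617 ≈ -0.54781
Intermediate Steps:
K = 157 (K = 7 - (-6)*25 = 7 - 1*(-150) = 7 + 150 = 157)
(K + 181)/(-183 - 434) = (157 + 181)/(-183 - 434) = 338/(-617) = 338*(-1/617) = -338/617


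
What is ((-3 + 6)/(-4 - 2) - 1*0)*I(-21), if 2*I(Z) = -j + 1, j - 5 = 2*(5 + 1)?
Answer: 4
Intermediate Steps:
j = 17 (j = 5 + 2*(5 + 1) = 5 + 2*6 = 5 + 12 = 17)
I(Z) = -8 (I(Z) = (-1*17 + 1)/2 = (-17 + 1)/2 = (½)*(-16) = -8)
((-3 + 6)/(-4 - 2) - 1*0)*I(-21) = ((-3 + 6)/(-4 - 2) - 1*0)*(-8) = (3/(-6) + 0)*(-8) = (3*(-⅙) + 0)*(-8) = (-½ + 0)*(-8) = -½*(-8) = 4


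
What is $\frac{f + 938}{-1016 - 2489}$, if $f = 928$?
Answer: $- \frac{1866}{3505} \approx -0.53238$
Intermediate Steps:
$\frac{f + 938}{-1016 - 2489} = \frac{928 + 938}{-1016 - 2489} = \frac{1866}{-3505} = 1866 \left(- \frac{1}{3505}\right) = - \frac{1866}{3505}$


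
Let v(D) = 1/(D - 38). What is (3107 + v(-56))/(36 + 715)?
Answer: 292057/70594 ≈ 4.1371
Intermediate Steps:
v(D) = 1/(-38 + D)
(3107 + v(-56))/(36 + 715) = (3107 + 1/(-38 - 56))/(36 + 715) = (3107 + 1/(-94))/751 = (3107 - 1/94)*(1/751) = (292057/94)*(1/751) = 292057/70594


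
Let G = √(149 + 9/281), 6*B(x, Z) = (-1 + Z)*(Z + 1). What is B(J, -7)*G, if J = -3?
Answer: 8*√11767718/281 ≈ 97.663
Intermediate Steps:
B(x, Z) = (1 + Z)*(-1 + Z)/6 (B(x, Z) = ((-1 + Z)*(Z + 1))/6 = ((-1 + Z)*(1 + Z))/6 = ((1 + Z)*(-1 + Z))/6 = (1 + Z)*(-1 + Z)/6)
G = √11767718/281 (G = √(149 + 9*(1/281)) = √(149 + 9/281) = √(41878/281) = √11767718/281 ≈ 12.208)
B(J, -7)*G = (-⅙ + (⅙)*(-7)²)*(√11767718/281) = (-⅙ + (⅙)*49)*(√11767718/281) = (-⅙ + 49/6)*(√11767718/281) = 8*(√11767718/281) = 8*√11767718/281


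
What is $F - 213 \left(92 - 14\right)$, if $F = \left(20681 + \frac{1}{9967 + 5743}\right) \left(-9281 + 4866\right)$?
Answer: $- \frac{286937586401}{3142} \approx -9.1323 \cdot 10^{7}$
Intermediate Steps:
$F = - \frac{286885385213}{3142}$ ($F = \left(20681 + \frac{1}{15710}\right) \left(-4415\right) = \frac{324898511}{15710} \left(-4415\right) = - \frac{286885385213}{3142} \approx -9.1307 \cdot 10^{7}$)
$F - 213 \left(92 - 14\right) = - \frac{286885385213}{3142} - 213 \left(92 - 14\right) = - \frac{286885385213}{3142} - 213 \cdot 78 = - \frac{286885385213}{3142} - 16614 = - \frac{286937586401}{3142}$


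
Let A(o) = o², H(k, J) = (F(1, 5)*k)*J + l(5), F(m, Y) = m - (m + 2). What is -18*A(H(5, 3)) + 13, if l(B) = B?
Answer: -11237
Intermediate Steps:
F(m, Y) = -2 (F(m, Y) = m - (2 + m) = m + (-2 - m) = -2)
H(k, J) = 5 - 2*J*k (H(k, J) = (-2*k)*J + 5 = -2*J*k + 5 = 5 - 2*J*k)
-18*A(H(5, 3)) + 13 = -18*(5 - 2*3*5)² + 13 = -18*(5 - 30)² + 13 = -18*(-25)² + 13 = -18*625 + 13 = -11250 + 13 = -11237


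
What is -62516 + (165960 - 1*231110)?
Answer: -127666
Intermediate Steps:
-62516 + (165960 - 1*231110) = -62516 + (165960 - 231110) = -62516 - 65150 = -127666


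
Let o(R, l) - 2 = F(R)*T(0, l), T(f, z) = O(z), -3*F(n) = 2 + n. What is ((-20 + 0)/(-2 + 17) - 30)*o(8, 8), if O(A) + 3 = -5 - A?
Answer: -15604/9 ≈ -1733.8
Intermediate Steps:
F(n) = -2/3 - n/3 (F(n) = -(2 + n)/3 = -2/3 - n/3)
O(A) = -8 - A (O(A) = -3 + (-5 - A) = -8 - A)
T(f, z) = -8 - z
o(R, l) = 2 + (-8 - l)*(-2/3 - R/3) (o(R, l) = 2 + (-2/3 - R/3)*(-8 - l) = 2 + (-8 - l)*(-2/3 - R/3))
((-20 + 0)/(-2 + 17) - 30)*o(8, 8) = ((-20 + 0)/(-2 + 17) - 30)*(2 + (2 + 8)*(8 + 8)/3) = (-20/15 - 30)*(2 + (1/3)*10*16) = (-20*1/15 - 30)*(2 + 160/3) = (-4/3 - 30)*(166/3) = -94/3*166/3 = -15604/9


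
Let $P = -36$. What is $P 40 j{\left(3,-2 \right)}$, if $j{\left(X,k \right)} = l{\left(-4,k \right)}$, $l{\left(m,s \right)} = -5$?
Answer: $7200$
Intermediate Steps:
$j{\left(X,k \right)} = -5$
$P 40 j{\left(3,-2 \right)} = \left(-36\right) 40 \left(-5\right) = \left(-1440\right) \left(-5\right) = 7200$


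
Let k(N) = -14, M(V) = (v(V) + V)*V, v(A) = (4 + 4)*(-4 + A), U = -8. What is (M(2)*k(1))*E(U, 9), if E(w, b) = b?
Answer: 3528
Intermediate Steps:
v(A) = -32 + 8*A (v(A) = 8*(-4 + A) = -32 + 8*A)
M(V) = V*(-32 + 9*V) (M(V) = ((-32 + 8*V) + V)*V = (-32 + 9*V)*V = V*(-32 + 9*V))
(M(2)*k(1))*E(U, 9) = ((2*(-32 + 9*2))*(-14))*9 = ((2*(-32 + 18))*(-14))*9 = ((2*(-14))*(-14))*9 = -28*(-14)*9 = 392*9 = 3528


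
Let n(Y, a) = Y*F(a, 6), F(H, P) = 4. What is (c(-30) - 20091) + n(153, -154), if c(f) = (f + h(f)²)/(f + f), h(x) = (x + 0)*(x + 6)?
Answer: -56237/2 ≈ -28119.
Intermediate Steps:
h(x) = x*(6 + x)
n(Y, a) = 4*Y (n(Y, a) = Y*4 = 4*Y)
c(f) = (f + f²*(6 + f)²)/(2*f) (c(f) = (f + (f*(6 + f))²)/(f + f) = (f + f²*(6 + f)²)/((2*f)) = (f + f²*(6 + f)²)*(1/(2*f)) = (f + f²*(6 + f)²)/(2*f))
(c(-30) - 20091) + n(153, -154) = ((½ + (½)*(-30)*(6 - 30)²) - 20091) + 4*153 = ((½ + (½)*(-30)*(-24)²) - 20091) + 612 = ((½ + (½)*(-30)*576) - 20091) + 612 = ((½ - 8640) - 20091) + 612 = (-17279/2 - 20091) + 612 = -57461/2 + 612 = -56237/2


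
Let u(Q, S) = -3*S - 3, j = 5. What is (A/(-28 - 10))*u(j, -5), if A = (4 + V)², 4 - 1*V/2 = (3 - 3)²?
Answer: -864/19 ≈ -45.474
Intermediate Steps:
V = 8 (V = 8 - 2*(3 - 3)² = 8 - 2*0² = 8 - 2*0 = 8 + 0 = 8)
u(Q, S) = -3 - 3*S
A = 144 (A = (4 + 8)² = 12² = 144)
(A/(-28 - 10))*u(j, -5) = (144/(-28 - 10))*(-3 - 3*(-5)) = (144/(-38))*(-3 + 15) = (144*(-1/38))*12 = -72/19*12 = -864/19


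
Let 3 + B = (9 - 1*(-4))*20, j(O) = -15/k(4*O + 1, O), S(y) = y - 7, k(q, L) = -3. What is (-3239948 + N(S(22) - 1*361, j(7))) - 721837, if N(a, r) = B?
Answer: -3961528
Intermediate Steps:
S(y) = -7 + y
j(O) = 5 (j(O) = -15/(-3) = -15*(-1/3) = 5)
B = 257 (B = -3 + (9 - 1*(-4))*20 = -3 + (9 + 4)*20 = -3 + 13*20 = -3 + 260 = 257)
N(a, r) = 257
(-3239948 + N(S(22) - 1*361, j(7))) - 721837 = (-3239948 + 257) - 721837 = -3239691 - 721837 = -3961528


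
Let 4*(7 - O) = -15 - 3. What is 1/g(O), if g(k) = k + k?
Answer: 1/23 ≈ 0.043478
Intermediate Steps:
O = 23/2 (O = 7 - (-15 - 3)/4 = 7 - ¼*(-18) = 7 + 9/2 = 23/2 ≈ 11.500)
g(k) = 2*k
1/g(O) = 1/(2*(23/2)) = 1/23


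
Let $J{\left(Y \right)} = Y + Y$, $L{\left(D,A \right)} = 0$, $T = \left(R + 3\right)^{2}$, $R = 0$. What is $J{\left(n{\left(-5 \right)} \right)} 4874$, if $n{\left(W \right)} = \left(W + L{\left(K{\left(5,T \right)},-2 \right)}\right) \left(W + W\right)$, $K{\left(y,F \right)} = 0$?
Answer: $487400$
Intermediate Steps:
$T = 9$ ($T = \left(0 + 3\right)^{2} = 3^{2} = 9$)
$n{\left(W \right)} = 2 W^{2}$ ($n{\left(W \right)} = \left(W + 0\right) \left(W + W\right) = W 2 W = 2 W^{2}$)
$J{\left(Y \right)} = 2 Y$
$J{\left(n{\left(-5 \right)} \right)} 4874 = 2 \cdot 2 \left(-5\right)^{2} \cdot 4874 = 2 \cdot 2 \cdot 25 \cdot 4874 = 2 \cdot 50 \cdot 4874 = 100 \cdot 4874 = 487400$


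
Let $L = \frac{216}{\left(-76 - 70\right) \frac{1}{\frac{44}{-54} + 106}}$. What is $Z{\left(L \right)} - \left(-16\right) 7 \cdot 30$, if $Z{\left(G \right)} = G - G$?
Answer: $3360$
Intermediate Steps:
$L = - \frac{11360}{73}$ ($L = \frac{216}{\left(-146\right) \frac{1}{44 \left(- \frac{1}{54}\right) + 106}} = \frac{216}{\left(-146\right) \frac{1}{- \frac{22}{27} + 106}} = \frac{216}{\left(-146\right) \frac{1}{\frac{2840}{27}}} = \frac{216}{\left(-146\right) \frac{27}{2840}} = \frac{216}{- \frac{1971}{1420}} = 216 \left(- \frac{1420}{1971}\right) = - \frac{11360}{73} \approx -155.62$)
$Z{\left(G \right)} = 0$
$Z{\left(L \right)} - \left(-16\right) 7 \cdot 30 = 0 - \left(-16\right) 7 \cdot 30 = 0 - \left(-112\right) 30 = 0 - -3360 = 0 + 3360 = 3360$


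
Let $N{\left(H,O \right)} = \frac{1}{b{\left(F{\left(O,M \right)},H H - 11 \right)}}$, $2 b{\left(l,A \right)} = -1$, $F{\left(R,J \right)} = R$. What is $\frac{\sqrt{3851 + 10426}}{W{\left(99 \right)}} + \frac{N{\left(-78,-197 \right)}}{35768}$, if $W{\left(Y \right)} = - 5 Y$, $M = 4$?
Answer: $- \frac{1}{17884} - \frac{\sqrt{14277}}{495} \approx -0.24144$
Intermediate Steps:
$b{\left(l,A \right)} = - \frac{1}{2}$ ($b{\left(l,A \right)} = \frac{1}{2} \left(-1\right) = - \frac{1}{2}$)
$N{\left(H,O \right)} = -2$ ($N{\left(H,O \right)} = \frac{1}{- \frac{1}{2}} = -2$)
$\frac{\sqrt{3851 + 10426}}{W{\left(99 \right)}} + \frac{N{\left(-78,-197 \right)}}{35768} = \frac{\sqrt{3851 + 10426}}{\left(-5\right) 99} - \frac{2}{35768} = \frac{\sqrt{14277}}{-495} - \frac{1}{17884} = \sqrt{14277} \left(- \frac{1}{495}\right) - \frac{1}{17884} = - \frac{\sqrt{14277}}{495} - \frac{1}{17884} = - \frac{1}{17884} - \frac{\sqrt{14277}}{495}$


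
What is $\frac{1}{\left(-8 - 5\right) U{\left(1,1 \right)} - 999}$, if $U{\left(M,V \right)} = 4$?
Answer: $- \frac{1}{1051} \approx -0.00095147$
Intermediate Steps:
$\frac{1}{\left(-8 - 5\right) U{\left(1,1 \right)} - 999} = \frac{1}{\left(-8 - 5\right) 4 - 999} = \frac{1}{\left(-13\right) 4 - 999} = \frac{1}{-52 - 999} = \frac{1}{-1051} = - \frac{1}{1051}$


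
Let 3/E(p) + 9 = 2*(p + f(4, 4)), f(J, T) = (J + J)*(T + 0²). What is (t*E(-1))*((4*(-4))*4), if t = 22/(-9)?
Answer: 1408/159 ≈ 8.8553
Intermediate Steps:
f(J, T) = 2*J*T (f(J, T) = (2*J)*(T + 0) = (2*J)*T = 2*J*T)
E(p) = 3/(55 + 2*p) (E(p) = 3/(-9 + 2*(p + 2*4*4)) = 3/(-9 + 2*(p + 32)) = 3/(-9 + 2*(32 + p)) = 3/(-9 + (64 + 2*p)) = 3/(55 + 2*p))
t = -22/9 (t = 22*(-⅑) = -22/9 ≈ -2.4444)
(t*E(-1))*((4*(-4))*4) = (-22/(3*(55 + 2*(-1))))*((4*(-4))*4) = (-22/(3*(55 - 2)))*(-16*4) = -22/(3*53)*(-64) = -22/9*3/53*(-64) = -22/159*(-64) = 1408/159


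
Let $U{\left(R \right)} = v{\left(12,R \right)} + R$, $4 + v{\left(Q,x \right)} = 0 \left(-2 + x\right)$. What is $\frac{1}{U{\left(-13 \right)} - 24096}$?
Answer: $- \frac{1}{24113} \approx -4.1471 \cdot 10^{-5}$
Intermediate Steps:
$v{\left(Q,x \right)} = -4$ ($v{\left(Q,x \right)} = -4 + 0 \left(-2 + x\right) = -4 + 0 = -4$)
$U{\left(R \right)} = -4 + R$
$\frac{1}{U{\left(-13 \right)} - 24096} = \frac{1}{\left(-4 - 13\right) - 24096} = \frac{1}{-17 - 24096} = \frac{1}{-24113} = - \frac{1}{24113}$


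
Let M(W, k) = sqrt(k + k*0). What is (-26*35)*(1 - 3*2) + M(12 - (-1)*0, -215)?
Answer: 4550 + I*sqrt(215) ≈ 4550.0 + 14.663*I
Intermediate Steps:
M(W, k) = sqrt(k) (M(W, k) = sqrt(k + 0) = sqrt(k))
(-26*35)*(1 - 3*2) + M(12 - (-1)*0, -215) = (-26*35)*(1 - 3*2) + sqrt(-215) = -910*(1 - 6) + I*sqrt(215) = -910*(-5) + I*sqrt(215) = 4550 + I*sqrt(215)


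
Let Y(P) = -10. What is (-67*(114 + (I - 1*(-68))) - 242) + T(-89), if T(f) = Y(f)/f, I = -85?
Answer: -599939/89 ≈ -6740.9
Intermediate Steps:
T(f) = -10/f
(-67*(114 + (I - 1*(-68))) - 242) + T(-89) = (-67*(114 + (-85 - 1*(-68))) - 242) - 10/(-89) = (-67*(114 + (-85 + 68)) - 242) - 10*(-1/89) = (-67*(114 - 17) - 242) + 10/89 = (-67*97 - 242) + 10/89 = (-6499 - 242) + 10/89 = -6741 + 10/89 = -599939/89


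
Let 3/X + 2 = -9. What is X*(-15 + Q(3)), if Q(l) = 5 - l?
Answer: 39/11 ≈ 3.5455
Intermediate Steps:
X = -3/11 (X = 3/(-2 - 9) = 3/(-11) = 3*(-1/11) = -3/11 ≈ -0.27273)
X*(-15 + Q(3)) = -3*(-15 + (5 - 1*3))/11 = -3*(-15 + (5 - 3))/11 = -3*(-15 + 2)/11 = -3/11*(-13) = 39/11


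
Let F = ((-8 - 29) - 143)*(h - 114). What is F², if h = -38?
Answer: 748569600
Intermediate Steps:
F = 27360 (F = ((-8 - 29) - 143)*(-38 - 114) = (-37 - 143)*(-152) = -180*(-152) = 27360)
F² = 27360² = 748569600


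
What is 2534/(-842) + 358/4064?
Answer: -2499185/855472 ≈ -2.9214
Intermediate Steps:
2534/(-842) + 358/4064 = 2534*(-1/842) + 358*(1/4064) = -1267/421 + 179/2032 = -2499185/855472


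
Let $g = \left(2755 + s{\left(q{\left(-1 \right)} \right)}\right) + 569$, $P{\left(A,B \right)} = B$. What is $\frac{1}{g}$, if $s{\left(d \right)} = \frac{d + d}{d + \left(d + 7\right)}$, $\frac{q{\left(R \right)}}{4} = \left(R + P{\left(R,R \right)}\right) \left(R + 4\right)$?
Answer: $\frac{41}{136332} \approx 0.00030074$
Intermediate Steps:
$q{\left(R \right)} = 8 R \left(4 + R\right)$ ($q{\left(R \right)} = 4 \left(R + R\right) \left(R + 4\right) = 4 \cdot 2 R \left(4 + R\right) = 8 R \left(4 + R\right)$)
$s{\left(d \right)} = \frac{2 d}{7 + 2 d}$ ($s{\left(d \right)} = \frac{2 d}{d + \left(7 + d\right)} = \frac{2 d}{7 + 2 d}$)
$g = \frac{136332}{41}$ ($g = \left(2755 + \frac{2 \cdot 8 \left(-1\right) \left(4 - 1\right)}{7 + 2 \cdot 8 \left(-1\right) \left(4 - 1\right)}\right) + 569 = \left(2755 + \frac{2 \cdot 8 \left(-1\right) 3}{7 + 2 \cdot 8 \left(-1\right) 3}\right) + 569 = \left(2755 + 2 \left(-24\right) \frac{1}{7 + 2 \left(-24\right)}\right) + 569 = \left(2755 + 2 \left(-24\right) \frac{1}{7 - 48}\right) + 569 = \left(2755 + 2 \left(-24\right) \frac{1}{-41}\right) + 569 = \left(2755 + 2 \left(-24\right) \left(- \frac{1}{41}\right)\right) + 569 = \left(2755 + \frac{48}{41}\right) + 569 = \frac{113003}{41} + 569 = \frac{136332}{41} \approx 3325.2$)
$\frac{1}{g} = \frac{1}{\frac{136332}{41}} = \frac{41}{136332}$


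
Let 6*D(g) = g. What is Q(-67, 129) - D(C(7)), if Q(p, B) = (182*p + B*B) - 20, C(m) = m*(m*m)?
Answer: 26219/6 ≈ 4369.8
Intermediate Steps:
C(m) = m³ (C(m) = m*m² = m³)
D(g) = g/6
Q(p, B) = -20 + B² + 182*p (Q(p, B) = (182*p + B²) - 20 = (B² + 182*p) - 20 = -20 + B² + 182*p)
Q(-67, 129) - D(C(7)) = (-20 + 129² + 182*(-67)) - 7³/6 = (-20 + 16641 - 12194) - 343/6 = 4427 - 1*343/6 = 4427 - 343/6 = 26219/6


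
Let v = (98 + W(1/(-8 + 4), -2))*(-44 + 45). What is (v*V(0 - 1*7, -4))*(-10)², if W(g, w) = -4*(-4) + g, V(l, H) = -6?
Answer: -68250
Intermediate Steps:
W(g, w) = 16 + g
v = 455/4 (v = (98 + (16 + 1/(-8 + 4)))*(-44 + 45) = (98 + (16 + 1/(-4)))*1 = (98 + (16 - ¼))*1 = (98 + 63/4)*1 = (455/4)*1 = 455/4 ≈ 113.75)
(v*V(0 - 1*7, -4))*(-10)² = ((455/4)*(-6))*(-10)² = -1365/2*100 = -68250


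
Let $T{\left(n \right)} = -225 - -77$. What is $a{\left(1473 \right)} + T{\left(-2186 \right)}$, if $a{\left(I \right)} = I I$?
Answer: $2169581$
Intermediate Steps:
$a{\left(I \right)} = I^{2}$
$T{\left(n \right)} = -148$ ($T{\left(n \right)} = -225 + 77 = -148$)
$a{\left(1473 \right)} + T{\left(-2186 \right)} = 1473^{2} - 148 = 2169729 - 148 = 2169581$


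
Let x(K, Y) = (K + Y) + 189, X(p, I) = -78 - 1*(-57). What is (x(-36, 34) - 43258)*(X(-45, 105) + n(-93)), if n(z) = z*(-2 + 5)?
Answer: 12921300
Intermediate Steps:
X(p, I) = -21 (X(p, I) = -78 + 57 = -21)
x(K, Y) = 189 + K + Y
n(z) = 3*z (n(z) = z*3 = 3*z)
(x(-36, 34) - 43258)*(X(-45, 105) + n(-93)) = ((189 - 36 + 34) - 43258)*(-21 + 3*(-93)) = (187 - 43258)*(-21 - 279) = -43071*(-300) = 12921300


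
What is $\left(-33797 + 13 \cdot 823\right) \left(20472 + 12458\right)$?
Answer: $-760617140$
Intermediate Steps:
$\left(-33797 + 13 \cdot 823\right) \left(20472 + 12458\right) = \left(-33797 + 10699\right) 32930 = \left(-23098\right) 32930 = -760617140$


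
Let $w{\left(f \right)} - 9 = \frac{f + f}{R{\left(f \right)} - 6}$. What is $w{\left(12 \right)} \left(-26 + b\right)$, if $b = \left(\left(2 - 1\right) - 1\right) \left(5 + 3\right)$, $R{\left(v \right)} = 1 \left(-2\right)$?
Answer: $-156$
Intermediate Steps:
$R{\left(v \right)} = -2$
$w{\left(f \right)} = 9 - \frac{f}{4}$ ($w{\left(f \right)} = 9 + \frac{f + f}{-2 - 6} = 9 + \frac{2 f}{-8} = 9 + 2 f \left(- \frac{1}{8}\right) = 9 - \frac{f}{4}$)
$b = 0$ ($b = \left(1 - 1\right) 8 = 0 \cdot 8 = 0$)
$w{\left(12 \right)} \left(-26 + b\right) = \left(9 - 3\right) \left(-26 + 0\right) = \left(9 - 3\right) \left(-26\right) = 6 \left(-26\right) = -156$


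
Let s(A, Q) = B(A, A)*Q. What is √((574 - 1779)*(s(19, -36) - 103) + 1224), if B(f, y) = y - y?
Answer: √125339 ≈ 354.03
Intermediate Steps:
B(f, y) = 0
s(A, Q) = 0 (s(A, Q) = 0*Q = 0)
√((574 - 1779)*(s(19, -36) - 103) + 1224) = √((574 - 1779)*(0 - 103) + 1224) = √(-1205*(-103) + 1224) = √(124115 + 1224) = √125339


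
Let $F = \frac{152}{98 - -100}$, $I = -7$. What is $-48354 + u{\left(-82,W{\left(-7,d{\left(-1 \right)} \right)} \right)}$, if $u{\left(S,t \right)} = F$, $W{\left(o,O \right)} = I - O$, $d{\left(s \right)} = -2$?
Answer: $- \frac{4786970}{99} \approx -48353.0$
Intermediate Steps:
$W{\left(o,O \right)} = -7 - O$
$F = \frac{76}{99}$ ($F = \frac{152}{98 + 100} = \frac{152}{198} = 152 \cdot \frac{1}{198} = \frac{76}{99} \approx 0.76768$)
$u{\left(S,t \right)} = \frac{76}{99}$
$-48354 + u{\left(-82,W{\left(-7,d{\left(-1 \right)} \right)} \right)} = -48354 + \frac{76}{99} = - \frac{4786970}{99}$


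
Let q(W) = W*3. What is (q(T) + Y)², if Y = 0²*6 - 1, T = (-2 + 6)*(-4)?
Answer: 2401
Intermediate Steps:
T = -16 (T = 4*(-4) = -16)
q(W) = 3*W
Y = -1 (Y = 0*6 - 1 = 0 - 1 = -1)
(q(T) + Y)² = (3*(-16) - 1)² = (-48 - 1)² = (-49)² = 2401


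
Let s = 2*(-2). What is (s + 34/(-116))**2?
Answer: 62001/3364 ≈ 18.431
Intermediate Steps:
s = -4
(s + 34/(-116))**2 = (-4 + 34/(-116))**2 = (-4 + 34*(-1/116))**2 = (-4 - 17/58)**2 = (-249/58)**2 = 62001/3364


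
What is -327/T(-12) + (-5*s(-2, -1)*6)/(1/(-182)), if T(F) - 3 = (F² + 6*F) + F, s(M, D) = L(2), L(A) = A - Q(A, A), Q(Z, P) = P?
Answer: -109/21 ≈ -5.1905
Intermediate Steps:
L(A) = 0 (L(A) = A - A = 0)
s(M, D) = 0
T(F) = 3 + F² + 7*F (T(F) = 3 + ((F² + 6*F) + F) = 3 + (F² + 7*F) = 3 + F² + 7*F)
-327/T(-12) + (-5*s(-2, -1)*6)/(1/(-182)) = -327/(3 + (-12)² + 7*(-12)) + (-5*0*6)/(1/(-182)) = -327/(3 + 144 - 84) + (0*6)/(-1/182) = -327/63 + 0*(-182) = -327*1/63 + 0 = -109/21 + 0 = -109/21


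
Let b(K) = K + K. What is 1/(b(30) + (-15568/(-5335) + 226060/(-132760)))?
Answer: 35413730/2167862679 ≈ 0.016336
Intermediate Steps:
b(K) = 2*K
1/(b(30) + (-15568/(-5335) + 226060/(-132760))) = 1/(2*30 + (-15568/(-5335) + 226060/(-132760))) = 1/(60 + (-15568*(-1/5335) + 226060*(-1/132760))) = 1/(60 + (15568/5335 - 11303/6638)) = 1/(60 + 43038879/35413730) = 1/(2167862679/35413730) = 35413730/2167862679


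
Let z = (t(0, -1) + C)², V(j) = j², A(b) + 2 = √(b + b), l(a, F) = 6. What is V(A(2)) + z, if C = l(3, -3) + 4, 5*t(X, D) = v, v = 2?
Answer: 2704/25 ≈ 108.16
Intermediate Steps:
t(X, D) = ⅖ (t(X, D) = (⅕)*2 = ⅖)
A(b) = -2 + √2*√b (A(b) = -2 + √(b + b) = -2 + √(2*b) = -2 + √2*√b)
C = 10 (C = 6 + 4 = 10)
z = 2704/25 (z = (⅖ + 10)² = (52/5)² = 2704/25 ≈ 108.16)
V(A(2)) + z = (-2 + √2*√2)² + 2704/25 = (-2 + 2)² + 2704/25 = 0² + 2704/25 = 0 + 2704/25 = 2704/25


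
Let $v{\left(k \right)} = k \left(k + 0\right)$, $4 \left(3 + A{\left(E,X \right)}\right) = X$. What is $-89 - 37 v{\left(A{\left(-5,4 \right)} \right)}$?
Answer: $-237$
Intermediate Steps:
$A{\left(E,X \right)} = -3 + \frac{X}{4}$
$v{\left(k \right)} = k^{2}$ ($v{\left(k \right)} = k k = k^{2}$)
$-89 - 37 v{\left(A{\left(-5,4 \right)} \right)} = -89 - 37 \left(-3 + \frac{1}{4} \cdot 4\right)^{2} = -89 - 37 \left(-3 + 1\right)^{2} = -89 - 37 \left(-2\right)^{2} = -89 - 148 = -237$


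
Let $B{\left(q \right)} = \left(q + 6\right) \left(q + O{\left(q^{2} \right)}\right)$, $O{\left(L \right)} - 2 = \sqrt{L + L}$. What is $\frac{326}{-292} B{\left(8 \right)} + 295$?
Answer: $\frac{10125}{73} - \frac{9128 \sqrt{2}}{73} \approx -38.136$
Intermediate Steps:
$O{\left(L \right)} = 2 + \sqrt{2} \sqrt{L}$ ($O{\left(L \right)} = 2 + \sqrt{L + L} = 2 + \sqrt{2 L} = 2 + \sqrt{2} \sqrt{L}$)
$B{\left(q \right)} = \left(6 + q\right) \left(2 + q + \sqrt{2} \sqrt{q^{2}}\right)$ ($B{\left(q \right)} = \left(q + 6\right) \left(q + \left(2 + \sqrt{2} \sqrt{q^{2}}\right)\right) = \left(6 + q\right) \left(2 + q + \sqrt{2} \sqrt{q^{2}}\right)$)
$\frac{326}{-292} B{\left(8 \right)} + 295 = \frac{326}{-292} \left(12 + 8^{2} + 8 \cdot 8 + 6 \sqrt{2} \sqrt{8^{2}} + 8 \sqrt{2} \sqrt{8^{2}}\right) + 295 = 326 \left(- \frac{1}{292}\right) \left(12 + 64 + 64 + 6 \sqrt{2} \sqrt{64} + 8 \sqrt{2} \sqrt{64}\right) + 295 = - \frac{163 \left(12 + 64 + 64 + 6 \sqrt{2} \cdot 8 + 8 \sqrt{2} \cdot 8\right)}{146} + 295 = - \frac{163 \left(12 + 64 + 64 + 48 \sqrt{2} + 64 \sqrt{2}\right)}{146} + 295 = - \frac{163 \left(140 + 112 \sqrt{2}\right)}{146} + 295 = \left(- \frac{11410}{73} - \frac{9128 \sqrt{2}}{73}\right) + 295 = \frac{10125}{73} - \frac{9128 \sqrt{2}}{73}$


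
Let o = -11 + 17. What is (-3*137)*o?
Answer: -2466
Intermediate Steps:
o = 6
(-3*137)*o = -3*137*6 = -411*6 = -2466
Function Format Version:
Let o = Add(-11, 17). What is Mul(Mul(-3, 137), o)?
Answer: -2466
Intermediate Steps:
o = 6
Mul(Mul(-3, 137), o) = Mul(Mul(-3, 137), 6) = Mul(-411, 6) = -2466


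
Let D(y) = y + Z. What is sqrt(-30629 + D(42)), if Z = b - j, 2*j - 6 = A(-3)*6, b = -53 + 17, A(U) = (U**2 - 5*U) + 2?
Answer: 4*I*sqrt(1919) ≈ 175.23*I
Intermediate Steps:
A(U) = 2 + U**2 - 5*U
b = -36
j = 81 (j = 3 + ((2 + (-3)**2 - 5*(-3))*6)/2 = 3 + ((2 + 9 + 15)*6)/2 = 3 + (26*6)/2 = 3 + (1/2)*156 = 3 + 78 = 81)
Z = -117 (Z = -36 - 1*81 = -36 - 81 = -117)
D(y) = -117 + y (D(y) = y - 117 = -117 + y)
sqrt(-30629 + D(42)) = sqrt(-30629 + (-117 + 42)) = sqrt(-30629 - 75) = sqrt(-30704) = 4*I*sqrt(1919)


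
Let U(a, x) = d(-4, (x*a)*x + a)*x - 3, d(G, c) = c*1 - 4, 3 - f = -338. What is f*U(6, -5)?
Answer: -260183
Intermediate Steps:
f = 341 (f = 3 - 1*(-338) = 3 + 338 = 341)
d(G, c) = -4 + c (d(G, c) = c - 4 = -4 + c)
U(a, x) = -3 + x*(-4 + a + a*x²) (U(a, x) = (-4 + ((x*a)*x + a))*x - 3 = (-4 + ((a*x)*x + a))*x - 3 = (-4 + (a*x² + a))*x - 3 = (-4 + (a + a*x²))*x - 3 = (-4 + a + a*x²)*x - 3 = x*(-4 + a + a*x²) - 3 = -3 + x*(-4 + a + a*x²))
f*U(6, -5) = 341*(-3 - 5*(-4 + 6*(1 + (-5)²))) = 341*(-3 - 5*(-4 + 6*(1 + 25))) = 341*(-3 - 5*(-4 + 6*26)) = 341*(-3 - 5*(-4 + 156)) = 341*(-3 - 5*152) = 341*(-3 - 760) = 341*(-763) = -260183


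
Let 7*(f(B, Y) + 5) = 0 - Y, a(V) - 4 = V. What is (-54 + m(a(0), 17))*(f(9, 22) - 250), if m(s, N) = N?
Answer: 66859/7 ≈ 9551.3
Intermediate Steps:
a(V) = 4 + V
f(B, Y) = -5 - Y/7 (f(B, Y) = -5 + (0 - Y)/7 = -5 + (-Y)/7 = -5 - Y/7)
(-54 + m(a(0), 17))*(f(9, 22) - 250) = (-54 + 17)*((-5 - 1/7*22) - 250) = -37*((-5 - 22/7) - 250) = -37*(-57/7 - 250) = -37*(-1807/7) = 66859/7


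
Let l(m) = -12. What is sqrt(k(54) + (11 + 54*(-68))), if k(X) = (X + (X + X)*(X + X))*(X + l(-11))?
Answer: sqrt(488495) ≈ 698.92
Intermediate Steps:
k(X) = (-12 + X)*(X + 4*X**2) (k(X) = (X + (X + X)*(X + X))*(X - 12) = (X + (2*X)*(2*X))*(-12 + X) = (X + 4*X**2)*(-12 + X) = (-12 + X)*(X + 4*X**2))
sqrt(k(54) + (11 + 54*(-68))) = sqrt(54*(-12 - 47*54 + 4*54**2) + (11 + 54*(-68))) = sqrt(54*(-12 - 2538 + 4*2916) + (11 - 3672)) = sqrt(54*(-12 - 2538 + 11664) - 3661) = sqrt(54*9114 - 3661) = sqrt(492156 - 3661) = sqrt(488495)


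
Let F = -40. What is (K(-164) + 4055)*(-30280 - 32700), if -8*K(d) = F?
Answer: -255698800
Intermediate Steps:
K(d) = 5 (K(d) = -⅛*(-40) = 5)
(K(-164) + 4055)*(-30280 - 32700) = (5 + 4055)*(-30280 - 32700) = 4060*(-62980) = -255698800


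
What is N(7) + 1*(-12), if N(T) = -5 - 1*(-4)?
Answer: -13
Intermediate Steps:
N(T) = -1 (N(T) = -5 + 4 = -1)
N(7) + 1*(-12) = -1 + 1*(-12) = -1 - 12 = -13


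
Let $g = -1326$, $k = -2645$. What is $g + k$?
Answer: $-3971$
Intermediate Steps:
$g + k = -1326 - 2645 = -3971$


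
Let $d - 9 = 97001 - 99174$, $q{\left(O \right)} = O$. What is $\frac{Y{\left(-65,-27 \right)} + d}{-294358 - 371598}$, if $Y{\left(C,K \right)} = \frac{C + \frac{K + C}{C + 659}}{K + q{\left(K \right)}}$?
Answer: $\frac{34686881}{10680602328} \approx 0.0032477$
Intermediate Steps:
$Y{\left(C,K \right)} = \frac{C + \frac{C + K}{659 + C}}{2 K}$ ($Y{\left(C,K \right)} = \frac{C + \frac{K + C}{C + 659}}{K + K} = \frac{C + \frac{C + K}{659 + C}}{2 K}$)
$d = -2164$ ($d = 9 + \left(97001 - 99174\right) = 9 - 2173 = -2164$)
$\frac{Y{\left(-65,-27 \right)} + d}{-294358 - 371598} = \frac{\frac{-27 + \left(-65\right)^{2} + 660 \left(-65\right)}{2 \left(-27\right) \left(659 - 65\right)} - 2164}{-294358 - 371598} = \frac{\frac{1}{2} \left(- \frac{1}{27}\right) \frac{1}{594} \left(-27 + 4225 - 42900\right) - 2164}{-665956} = \left(\frac{1}{2} \left(- \frac{1}{27}\right) \frac{1}{594} \left(-38702\right) - 2164\right) \left(- \frac{1}{665956}\right) = \left(\frac{19351}{16038} - 2164\right) \left(- \frac{1}{665956}\right) = \left(- \frac{34686881}{16038}\right) \left(- \frac{1}{665956}\right) = \frac{34686881}{10680602328}$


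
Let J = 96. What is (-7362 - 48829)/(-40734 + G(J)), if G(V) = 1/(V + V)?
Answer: 10788672/7820927 ≈ 1.3795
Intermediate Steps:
G(V) = 1/(2*V)
(-7362 - 48829)/(-40734 + G(J)) = (-7362 - 48829)/(-40734 + (1/2)/96) = -56191/(-40734 + (1/2)*(1/96)) = -56191/(-40734 + 1/192) = -56191/(-7820927/192) = -56191*(-192/7820927) = 10788672/7820927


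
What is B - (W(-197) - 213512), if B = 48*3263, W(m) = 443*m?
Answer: 457407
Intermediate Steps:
B = 156624
B - (W(-197) - 213512) = 156624 - (443*(-197) - 213512) = 156624 - (-87271 - 213512) = 156624 - 1*(-300783) = 156624 + 300783 = 457407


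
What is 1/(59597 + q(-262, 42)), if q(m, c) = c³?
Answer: 1/133685 ≈ 7.4803e-6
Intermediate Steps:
1/(59597 + q(-262, 42)) = 1/(59597 + 42³) = 1/(59597 + 74088) = 1/133685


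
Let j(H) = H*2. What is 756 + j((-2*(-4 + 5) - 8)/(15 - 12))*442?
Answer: -6572/3 ≈ -2190.7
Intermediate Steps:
j(H) = 2*H
756 + j((-2*(-4 + 5) - 8)/(15 - 12))*442 = 756 + (2*((-2*(-4 + 5) - 8)/(15 - 12)))*442 = 756 + (2*((-2*1 - 8)/3))*442 = 756 + (2*((-2 - 8)*(⅓)))*442 = 756 + (2*(-10*⅓))*442 = 756 + (2*(-10/3))*442 = 756 - 20/3*442 = 756 - 8840/3 = -6572/3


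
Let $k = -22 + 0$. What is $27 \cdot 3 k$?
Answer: $-1782$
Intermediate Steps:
$k = -22$
$27 \cdot 3 k = 27 \cdot 3 \left(-22\right) = 81 \left(-22\right) = -1782$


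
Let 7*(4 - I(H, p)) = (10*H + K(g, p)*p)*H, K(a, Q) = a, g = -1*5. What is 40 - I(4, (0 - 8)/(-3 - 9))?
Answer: 1196/21 ≈ 56.952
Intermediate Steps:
g = -5
I(H, p) = 4 - H*(-5*p + 10*H)/7 (I(H, p) = 4 - (10*H - 5*p)*H/7 = 4 - (-5*p + 10*H)*H/7 = 4 - H*(-5*p + 10*H)/7)
40 - I(4, (0 - 8)/(-3 - 9)) = 40 - (4 - 10/7*4² + (5/7)*4*((0 - 8)/(-3 - 9))) = 40 - (4 - 10/7*16 + (5/7)*4*(-8/(-12))) = 40 - (4 - 160/7 + (5/7)*4*(-8*(-1/12))) = 40 - (4 - 160/7 + (5/7)*4*(⅔)) = 40 - (4 - 160/7 + 40/21) = 40 - 1*(-356/21) = 40 + 356/21 = 1196/21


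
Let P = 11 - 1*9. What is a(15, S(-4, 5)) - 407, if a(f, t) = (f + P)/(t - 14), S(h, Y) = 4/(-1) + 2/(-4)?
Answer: -15093/37 ≈ -407.92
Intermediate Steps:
S(h, Y) = -9/2 (S(h, Y) = 4*(-1) + 2*(-¼) = -4 - ½ = -9/2)
P = 2 (P = 11 - 9 = 2)
a(f, t) = (2 + f)/(-14 + t) (a(f, t) = (f + 2)/(t - 14) = (2 + f)/(-14 + t))
a(15, S(-4, 5)) - 407 = (2 + 15)/(-14 - 9/2) - 407 = 17/(-37/2) - 407 = -2/37*17 - 407 = -34/37 - 407 = -15093/37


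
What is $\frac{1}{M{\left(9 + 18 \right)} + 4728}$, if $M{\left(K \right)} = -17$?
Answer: $\frac{1}{4711} \approx 0.00021227$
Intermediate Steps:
$\frac{1}{M{\left(9 + 18 \right)} + 4728} = \frac{1}{-17 + 4728} = \frac{1}{4711}$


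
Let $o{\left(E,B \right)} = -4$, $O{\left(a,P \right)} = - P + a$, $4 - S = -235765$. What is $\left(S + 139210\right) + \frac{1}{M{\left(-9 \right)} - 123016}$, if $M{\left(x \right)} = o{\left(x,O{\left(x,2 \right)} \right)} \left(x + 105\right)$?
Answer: $\frac{46272408599}{123400} \approx 3.7498 \cdot 10^{5}$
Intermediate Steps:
$S = 235769$ ($S = 4 - -235765 = 4 + 235765 = 235769$)
$O{\left(a,P \right)} = a - P$
$M{\left(x \right)} = -420 - 4 x$ ($M{\left(x \right)} = - 4 \left(x + 105\right) = - 4 \left(105 + x\right) = -420 - 4 x$)
$\left(S + 139210\right) + \frac{1}{M{\left(-9 \right)} - 123016} = \left(235769 + 139210\right) + \frac{1}{\left(-420 - -36\right) - 123016} = 374979 + \frac{1}{\left(-420 + 36\right) - 123016} = 374979 + \frac{1}{-384 - 123016} = 374979 + \frac{1}{-123400} = 374979 - \frac{1}{123400} = \frac{46272408599}{123400}$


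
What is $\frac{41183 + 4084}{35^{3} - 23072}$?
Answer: $\frac{15089}{6601} \approx 2.2859$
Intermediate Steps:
$\frac{41183 + 4084}{35^{3} - 23072} = \frac{45267}{42875 - 23072} = \frac{45267}{19803} = 45267 \cdot \frac{1}{19803} = \frac{15089}{6601}$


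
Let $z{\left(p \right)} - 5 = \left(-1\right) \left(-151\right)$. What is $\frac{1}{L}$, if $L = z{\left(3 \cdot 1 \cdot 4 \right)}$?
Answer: $\frac{1}{156} \approx 0.0064103$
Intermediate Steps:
$z{\left(p \right)} = 156$ ($z{\left(p \right)} = 5 - -151 = 5 + 151 = 156$)
$L = 156$
$\frac{1}{L} = \frac{1}{156}$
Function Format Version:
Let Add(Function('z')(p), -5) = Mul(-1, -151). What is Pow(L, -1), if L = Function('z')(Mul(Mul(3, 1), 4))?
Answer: Rational(1, 156) ≈ 0.0064103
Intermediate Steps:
Function('z')(p) = 156 (Function('z')(p) = Add(5, Mul(-1, -151)) = Add(5, 151) = 156)
L = 156
Pow(L, -1) = Pow(156, -1) = Rational(1, 156)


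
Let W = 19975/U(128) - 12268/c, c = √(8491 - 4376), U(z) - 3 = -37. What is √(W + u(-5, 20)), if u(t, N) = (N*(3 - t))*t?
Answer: √(-93979398750 - 201931280*√4115)/8230 ≈ 39.733*I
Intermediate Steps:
u(t, N) = N*t*(3 - t)
U(z) = -34 (U(z) = 3 - 37 = -34)
c = √4115 ≈ 64.148
W = -1175/2 - 12268*√4115/4115 (W = 19975/(-34) - 12268*√4115/4115 = 19975*(-1/34) - 12268*√4115/4115 = -1175/2 - 12268*√4115/4115 ≈ -778.74)
√(W + u(-5, 20)) = √((-1175/2 - 12268*√4115/4115) + 20*(-5)*(3 - 1*(-5))) = √((-1175/2 - 12268*√4115/4115) + 20*(-5)*(3 + 5)) = √((-1175/2 - 12268*√4115/4115) + 20*(-5)*8) = √((-1175/2 - 12268*√4115/4115) - 800) = √(-2775/2 - 12268*√4115/4115)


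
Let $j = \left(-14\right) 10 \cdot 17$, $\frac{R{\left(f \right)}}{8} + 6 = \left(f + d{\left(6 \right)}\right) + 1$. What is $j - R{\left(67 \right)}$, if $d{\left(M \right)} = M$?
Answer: $-2924$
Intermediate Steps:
$R{\left(f \right)} = 8 + 8 f$ ($R{\left(f \right)} = -48 + 8 \left(\left(f + 6\right) + 1\right) = -48 + 8 \left(\left(6 + f\right) + 1\right) = -48 + 8 \left(7 + f\right) = -48 + \left(56 + 8 f\right) = 8 + 8 f$)
$j = -2380$ ($j = \left(-140\right) 17 = -2380$)
$j - R{\left(67 \right)} = -2380 - \left(8 + 8 \cdot 67\right) = -2380 - \left(8 + 536\right) = -2380 - 544 = -2924$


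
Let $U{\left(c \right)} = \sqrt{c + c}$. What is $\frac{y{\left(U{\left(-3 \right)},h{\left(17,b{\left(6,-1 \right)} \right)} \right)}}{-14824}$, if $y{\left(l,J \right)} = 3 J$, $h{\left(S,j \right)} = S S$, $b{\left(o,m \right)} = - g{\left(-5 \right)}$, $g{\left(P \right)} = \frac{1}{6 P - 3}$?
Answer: $- \frac{51}{872} \approx -0.058486$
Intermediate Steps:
$g{\left(P \right)} = \frac{1}{-3 + 6 P}$
$b{\left(o,m \right)} = \frac{1}{33}$ ($b{\left(o,m \right)} = - \frac{1}{3 \left(-1 + 2 \left(-5\right)\right)} = - \frac{1}{3 \left(-1 - 10\right)} = - \frac{1}{3 \left(-11\right)} = - \frac{-1}{3 \cdot 11} = \left(-1\right) \left(- \frac{1}{33}\right) = \frac{1}{33}$)
$U{\left(c \right)} = \sqrt{2} \sqrt{c}$ ($U{\left(c \right)} = \sqrt{2 c} = \sqrt{2} \sqrt{c}$)
$h{\left(S,j \right)} = S^{2}$
$\frac{y{\left(U{\left(-3 \right)},h{\left(17,b{\left(6,-1 \right)} \right)} \right)}}{-14824} = \frac{3 \cdot 17^{2}}{-14824} = 3 \cdot 289 \left(- \frac{1}{14824}\right) = 867 \left(- \frac{1}{14824}\right) = - \frac{51}{872}$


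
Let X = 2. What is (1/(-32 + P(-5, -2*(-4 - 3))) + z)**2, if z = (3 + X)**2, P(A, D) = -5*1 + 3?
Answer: 720801/1156 ≈ 623.53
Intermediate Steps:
P(A, D) = -2 (P(A, D) = -5 + 3 = -2)
z = 25 (z = (3 + 2)**2 = 5**2 = 25)
(1/(-32 + P(-5, -2*(-4 - 3))) + z)**2 = (1/(-32 - 2) + 25)**2 = (1/(-34) + 25)**2 = (-1/34 + 25)**2 = (849/34)**2 = 720801/1156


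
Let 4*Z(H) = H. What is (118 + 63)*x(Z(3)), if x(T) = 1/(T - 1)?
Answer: -724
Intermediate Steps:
Z(H) = H/4
x(T) = 1/(-1 + T)
(118 + 63)*x(Z(3)) = (118 + 63)/(-1 + (1/4)*3) = 181/(-1 + 3/4) = 181/(-1/4) = 181*(-4) = -724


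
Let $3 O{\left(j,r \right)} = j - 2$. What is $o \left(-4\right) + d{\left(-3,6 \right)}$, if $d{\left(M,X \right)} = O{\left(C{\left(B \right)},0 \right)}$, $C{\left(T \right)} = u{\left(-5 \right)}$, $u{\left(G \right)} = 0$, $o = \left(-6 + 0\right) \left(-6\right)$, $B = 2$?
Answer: $- \frac{434}{3} \approx -144.67$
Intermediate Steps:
$o = 36$ ($o = \left(-6\right) \left(-6\right) = 36$)
$C{\left(T \right)} = 0$
$O{\left(j,r \right)} = - \frac{2}{3} + \frac{j}{3}$ ($O{\left(j,r \right)} = \frac{j - 2}{3} = \frac{-2 + j}{3} = - \frac{2}{3} + \frac{j}{3}$)
$d{\left(M,X \right)} = - \frac{2}{3}$ ($d{\left(M,X \right)} = - \frac{2}{3} + \frac{1}{3} \cdot 0 = - \frac{2}{3} + 0 = - \frac{2}{3}$)
$o \left(-4\right) + d{\left(-3,6 \right)} = 36 \left(-4\right) - \frac{2}{3} = -144 - \frac{2}{3} = - \frac{434}{3}$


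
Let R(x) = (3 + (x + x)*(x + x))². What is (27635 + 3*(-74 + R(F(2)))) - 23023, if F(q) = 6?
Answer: 69217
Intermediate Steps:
R(x) = (3 + 4*x²)² (R(x) = (3 + (2*x)*(2*x))² = (3 + 4*x²)²)
(27635 + 3*(-74 + R(F(2)))) - 23023 = (27635 + 3*(-74 + (3 + 4*6²)²)) - 23023 = (27635 + 3*(-74 + (3 + 4*36)²)) - 23023 = (27635 + 3*(-74 + (3 + 144)²)) - 23023 = (27635 + 3*(-74 + 147²)) - 23023 = (27635 + 3*(-74 + 21609)) - 23023 = (27635 + 3*21535) - 23023 = (27635 + 64605) - 23023 = 92240 - 23023 = 69217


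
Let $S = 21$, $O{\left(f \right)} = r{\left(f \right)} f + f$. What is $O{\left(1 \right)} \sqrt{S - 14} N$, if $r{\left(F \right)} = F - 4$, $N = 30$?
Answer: $- 60 \sqrt{7} \approx -158.75$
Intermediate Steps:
$r{\left(F \right)} = -4 + F$
$O{\left(f \right)} = f + f \left(-4 + f\right)$ ($O{\left(f \right)} = \left(-4 + f\right) f + f = f \left(-4 + f\right) + f = f + f \left(-4 + f\right)$)
$O{\left(1 \right)} \sqrt{S - 14} N = 1 \left(-3 + 1\right) \sqrt{21 - 14} \cdot 30 = 1 \left(-2\right) \sqrt{7} \cdot 30 = - 2 \sqrt{7} \cdot 30 = - 60 \sqrt{7}$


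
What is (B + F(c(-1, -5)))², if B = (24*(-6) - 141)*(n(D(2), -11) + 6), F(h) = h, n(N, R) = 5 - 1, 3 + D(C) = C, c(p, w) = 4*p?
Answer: 8145316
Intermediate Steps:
D(C) = -3 + C
n(N, R) = 4
B = -2850 (B = (24*(-6) - 141)*(4 + 6) = (-144 - 141)*10 = -285*10 = -2850)
(B + F(c(-1, -5)))² = (-2850 + 4*(-1))² = (-2850 - 4)² = (-2854)² = 8145316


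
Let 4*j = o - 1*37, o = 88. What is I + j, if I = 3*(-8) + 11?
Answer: -¼ ≈ -0.25000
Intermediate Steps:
j = 51/4 (j = (88 - 1*37)/4 = (88 - 37)/4 = (¼)*51 = 51/4 ≈ 12.750)
I = -13 (I = -24 + 11 = -13)
I + j = -13 + 51/4 = -¼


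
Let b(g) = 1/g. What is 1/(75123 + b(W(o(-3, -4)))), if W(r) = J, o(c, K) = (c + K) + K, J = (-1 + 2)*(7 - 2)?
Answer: 5/375616 ≈ 1.3311e-5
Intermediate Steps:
J = 5 (J = 1*5 = 5)
o(c, K) = c + 2*K (o(c, K) = (K + c) + K = c + 2*K)
W(r) = 5
1/(75123 + b(W(o(-3, -4)))) = 1/(75123 + 1/5) = 1/(75123 + ⅕) = 1/(375616/5) = 5/375616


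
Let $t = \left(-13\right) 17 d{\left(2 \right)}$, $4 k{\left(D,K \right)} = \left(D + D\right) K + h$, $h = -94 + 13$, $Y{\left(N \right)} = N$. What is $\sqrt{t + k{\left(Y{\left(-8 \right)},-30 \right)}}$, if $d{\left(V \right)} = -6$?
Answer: $\frac{\sqrt{5703}}{2} \approx 37.759$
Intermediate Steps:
$h = -81$
$k{\left(D,K \right)} = - \frac{81}{4} + \frac{D K}{2}$ ($k{\left(D,K \right)} = \frac{\left(D + D\right) K - 81}{4} = \frac{2 D K - 81}{4} = \frac{-81 + 2 D K}{4} = - \frac{81}{4} + \frac{D K}{2}$)
$t = 1326$ ($t = \left(-13\right) 17 \left(-6\right) = \left(-221\right) \left(-6\right) = 1326$)
$\sqrt{t + k{\left(Y{\left(-8 \right)},-30 \right)}} = \sqrt{1326 - \left(\frac{81}{4} + 4 \left(-30\right)\right)} = \sqrt{1326 + \left(- \frac{81}{4} + 120\right)} = \sqrt{1326 + \frac{399}{4}} = \sqrt{\frac{5703}{4}} = \frac{\sqrt{5703}}{2}$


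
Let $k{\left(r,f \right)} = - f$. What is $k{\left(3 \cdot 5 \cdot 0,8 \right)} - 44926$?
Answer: $-44934$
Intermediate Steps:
$k{\left(3 \cdot 5 \cdot 0,8 \right)} - 44926 = \left(-1\right) 8 - 44926 = -8 - 44926 = -44934$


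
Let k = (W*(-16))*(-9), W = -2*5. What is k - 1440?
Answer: -2880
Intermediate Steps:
W = -10
k = -1440 (k = -10*(-16)*(-9) = 160*(-9) = -1440)
k - 1440 = -1440 - 1440 = -2880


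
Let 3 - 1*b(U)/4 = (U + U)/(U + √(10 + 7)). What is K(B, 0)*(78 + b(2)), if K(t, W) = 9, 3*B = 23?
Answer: 10818/13 - 144*√17/13 ≈ 786.48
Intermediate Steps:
B = 23/3 (B = (⅓)*23 = 23/3 ≈ 7.6667)
b(U) = 12 - 8*U/(U + √17) (b(U) = 12 - 4*(U + U)/(U + √(10 + 7)) = 12 - 4*2*U/(U + √17) = 12 - 8*U/(U + √17))
K(B, 0)*(78 + b(2)) = 9*(78 + 4*(2 + 3*√17)/(2 + √17)) = 702 + 36*(2 + 3*√17)/(2 + √17)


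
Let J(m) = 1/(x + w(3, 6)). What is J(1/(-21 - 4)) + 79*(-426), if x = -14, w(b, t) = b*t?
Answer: -134615/4 ≈ -33654.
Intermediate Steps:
J(m) = ¼ (J(m) = 1/(-14 + 3*6) = 1/(-14 + 18) = 1/4 = ¼)
J(1/(-21 - 4)) + 79*(-426) = ¼ + 79*(-426) = ¼ - 33654 = -134615/4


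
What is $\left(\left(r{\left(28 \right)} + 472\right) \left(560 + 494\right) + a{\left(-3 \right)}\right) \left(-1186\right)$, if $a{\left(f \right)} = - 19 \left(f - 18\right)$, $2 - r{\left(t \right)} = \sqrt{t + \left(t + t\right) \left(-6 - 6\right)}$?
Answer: $-592994070 + 2500088 i \sqrt{161} \approx -5.9299 \cdot 10^{8} + 3.1723 \cdot 10^{7} i$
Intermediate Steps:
$r{\left(t \right)} = 2 - \sqrt{23} \sqrt{- t}$ ($r{\left(t \right)} = 2 - \sqrt{t + \left(t + t\right) \left(-6 - 6\right)} = 2 - \sqrt{t + 2 t \left(-12\right)} = 2 - \sqrt{t - 24 t} = 2 - \sqrt{- 23 t} = 2 - \sqrt{23} \sqrt{- t}$)
$a{\left(f \right)} = 342 - 19 f$ ($a{\left(f \right)} = - 19 \left(-18 + f\right) = 342 - 19 f$)
$\left(\left(r{\left(28 \right)} + 472\right) \left(560 + 494\right) + a{\left(-3 \right)}\right) \left(-1186\right) = \left(\left(\left(2 - \sqrt{23} \sqrt{\left(-1\right) 28}\right) + 472\right) \left(560 + 494\right) + \left(342 - -57\right)\right) \left(-1186\right) = \left(\left(\left(2 - \sqrt{23} \sqrt{-28}\right) + 472\right) 1054 + \left(342 + 57\right)\right) \left(-1186\right) = \left(\left(\left(2 - \sqrt{23} \cdot 2 i \sqrt{7}\right) + 472\right) 1054 + 399\right) \left(-1186\right) = \left(\left(\left(2 - 2 i \sqrt{161}\right) + 472\right) 1054 + 399\right) \left(-1186\right) = \left(\left(474 - 2 i \sqrt{161}\right) 1054 + 399\right) \left(-1186\right) = \left(\left(499596 - 2108 i \sqrt{161}\right) + 399\right) \left(-1186\right) = \left(499995 - 2108 i \sqrt{161}\right) \left(-1186\right) = -592994070 + 2500088 i \sqrt{161}$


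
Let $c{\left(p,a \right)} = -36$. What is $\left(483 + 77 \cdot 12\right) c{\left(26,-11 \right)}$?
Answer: $-50652$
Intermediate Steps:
$\left(483 + 77 \cdot 12\right) c{\left(26,-11 \right)} = \left(483 + 77 \cdot 12\right) \left(-36\right) = \left(483 + 924\right) \left(-36\right) = 1407 \left(-36\right) = -50652$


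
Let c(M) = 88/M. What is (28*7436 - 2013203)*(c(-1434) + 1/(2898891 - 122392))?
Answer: 73502548522935/663583261 ≈ 1.1077e+5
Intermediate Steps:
(28*7436 - 2013203)*(c(-1434) + 1/(2898891 - 122392)) = (28*7436 - 2013203)*(88/(-1434) + 1/(2898891 - 122392)) = (208208 - 2013203)*(88*(-1/1434) + 1/2776499) = -1804995*(-44/717 + 1/2776499) = -1804995*(-122165239/1990749783) = 73502548522935/663583261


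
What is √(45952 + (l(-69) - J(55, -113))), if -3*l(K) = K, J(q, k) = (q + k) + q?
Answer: √45978 ≈ 214.42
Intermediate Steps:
J(q, k) = k + 2*q (J(q, k) = (k + q) + q = k + 2*q)
l(K) = -K/3
√(45952 + (l(-69) - J(55, -113))) = √(45952 + (-⅓*(-69) - (-113 + 2*55))) = √(45952 + (23 - (-113 + 110))) = √(45952 + (23 - 1*(-3))) = √(45952 + (23 + 3)) = √(45952 + 26) = √45978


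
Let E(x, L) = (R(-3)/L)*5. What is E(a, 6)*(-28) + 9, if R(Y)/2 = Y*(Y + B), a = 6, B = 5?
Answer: 289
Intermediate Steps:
R(Y) = 2*Y*(5 + Y) (R(Y) = 2*(Y*(Y + 5)) = 2*(Y*(5 + Y)) = 2*Y*(5 + Y))
E(x, L) = -60/L (E(x, L) = ((2*(-3)*(5 - 3))/L)*5 = ((2*(-3)*2)/L)*5 = -12/L*5 = -60/L)
E(a, 6)*(-28) + 9 = -60/6*(-28) + 9 = -60*1/6*(-28) + 9 = -10*(-28) + 9 = 280 + 9 = 289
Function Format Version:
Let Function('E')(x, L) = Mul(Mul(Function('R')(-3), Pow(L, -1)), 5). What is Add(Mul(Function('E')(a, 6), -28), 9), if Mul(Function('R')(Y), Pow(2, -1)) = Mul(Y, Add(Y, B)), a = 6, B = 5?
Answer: 289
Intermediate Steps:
Function('R')(Y) = Mul(2, Y, Add(5, Y)) (Function('R')(Y) = Mul(2, Mul(Y, Add(Y, 5))) = Mul(2, Mul(Y, Add(5, Y))) = Mul(2, Y, Add(5, Y)))
Function('E')(x, L) = Mul(-60, Pow(L, -1)) (Function('E')(x, L) = Mul(Mul(Mul(2, -3, Add(5, -3)), Pow(L, -1)), 5) = Mul(Mul(Mul(2, -3, 2), Pow(L, -1)), 5) = Mul(Mul(-12, Pow(L, -1)), 5) = Mul(-60, Pow(L, -1)))
Add(Mul(Function('E')(a, 6), -28), 9) = Add(Mul(Mul(-60, Pow(6, -1)), -28), 9) = Add(Mul(Mul(-60, Rational(1, 6)), -28), 9) = Add(Mul(-10, -28), 9) = Add(280, 9) = 289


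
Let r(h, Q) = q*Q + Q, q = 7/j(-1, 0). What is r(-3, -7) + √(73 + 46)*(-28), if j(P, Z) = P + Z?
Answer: 42 - 28*√119 ≈ -263.44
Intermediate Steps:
q = -7 (q = 7/(-1 + 0) = 7/(-1) = 7*(-1) = -7)
r(h, Q) = -6*Q (r(h, Q) = -7*Q + Q = -6*Q)
r(-3, -7) + √(73 + 46)*(-28) = -6*(-7) + √(73 + 46)*(-28) = 42 + √119*(-28) = 42 - 28*√119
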